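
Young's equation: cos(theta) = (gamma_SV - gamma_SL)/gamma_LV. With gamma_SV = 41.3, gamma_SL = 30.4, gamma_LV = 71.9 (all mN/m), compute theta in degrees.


cos(theta) = (gamma_SV - gamma_SL) / gamma_LV
cos(theta) = (41.3 - 30.4) / 71.9
cos(theta) = 0.151599
theta = arccos(0.151599) = 81.28 degrees

81.28


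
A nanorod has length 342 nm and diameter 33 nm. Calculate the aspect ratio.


Aspect ratio AR = length / diameter
AR = 342 / 33
AR = 10.36

10.36


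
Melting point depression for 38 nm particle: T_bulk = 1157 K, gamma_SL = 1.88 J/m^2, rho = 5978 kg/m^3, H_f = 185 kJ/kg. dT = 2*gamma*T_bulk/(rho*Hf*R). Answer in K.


Radius R = 38/2 = 19 nm = 1.9e-08 m
Convert H_f = 185 kJ/kg = 185000 J/kg
dT = 2 * gamma_SL * T_bulk / (rho * H_f * R)
dT = 2 * 1.88 * 1157 / (5978 * 185000 * 1.9e-08)
dT = 207.0 K

207.0


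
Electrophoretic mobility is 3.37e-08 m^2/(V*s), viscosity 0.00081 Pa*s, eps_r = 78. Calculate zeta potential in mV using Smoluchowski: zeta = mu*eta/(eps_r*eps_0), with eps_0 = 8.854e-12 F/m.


Smoluchowski equation: zeta = mu * eta / (eps_r * eps_0)
zeta = 3.37e-08 * 0.00081 / (78 * 8.854e-12)
zeta = 0.039526 V = 39.53 mV

39.53


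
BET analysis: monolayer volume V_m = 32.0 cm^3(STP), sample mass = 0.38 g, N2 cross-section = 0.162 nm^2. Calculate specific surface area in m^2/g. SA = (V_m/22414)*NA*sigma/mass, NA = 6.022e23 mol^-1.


Number of moles in monolayer = V_m / 22414 = 32.0 / 22414 = 0.00142768
Number of molecules = moles * NA = 0.00142768 * 6.022e23
SA = molecules * sigma / mass
SA = (32.0 / 22414) * 6.022e23 * 0.162e-18 / 0.38
SA = 366.5 m^2/g

366.5


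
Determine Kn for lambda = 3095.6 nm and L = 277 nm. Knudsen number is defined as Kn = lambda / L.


Knudsen number Kn = lambda / L
Kn = 3095.6 / 277
Kn = 11.1755

11.1755


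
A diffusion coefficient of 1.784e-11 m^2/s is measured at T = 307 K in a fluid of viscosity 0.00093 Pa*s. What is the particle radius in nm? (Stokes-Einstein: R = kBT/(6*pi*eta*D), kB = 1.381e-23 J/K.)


Stokes-Einstein: R = kB*T / (6*pi*eta*D)
R = 1.381e-23 * 307 / (6 * pi * 0.00093 * 1.784e-11)
R = 1.35567e-08 m = 13.56 nm

13.56


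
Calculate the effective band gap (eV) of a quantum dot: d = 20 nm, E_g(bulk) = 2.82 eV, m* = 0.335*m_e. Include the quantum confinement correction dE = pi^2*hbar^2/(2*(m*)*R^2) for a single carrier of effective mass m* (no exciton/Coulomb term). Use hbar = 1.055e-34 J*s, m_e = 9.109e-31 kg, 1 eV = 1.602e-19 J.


Radius R = 20/2 nm = 1e-08 m
Confinement energy dE = pi^2 * hbar^2 / (2 * m_eff * m_e * R^2)
dE = pi^2 * (1.055e-34)^2 / (2 * 0.335 * 9.109e-31 * (1e-08)^2) J, divided by 1.602e-19 J/eV
dE = 0.0112 eV
Total band gap = E_g(bulk) + dE = 2.82 + 0.0112 = 2.8312 eV

2.8312


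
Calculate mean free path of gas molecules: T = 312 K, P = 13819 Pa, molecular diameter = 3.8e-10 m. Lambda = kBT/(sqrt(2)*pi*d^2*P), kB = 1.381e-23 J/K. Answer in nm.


Mean free path: lambda = kB*T / (sqrt(2) * pi * d^2 * P)
lambda = 1.381e-23 * 312 / (sqrt(2) * pi * (3.8e-10)^2 * 13819)
lambda = 4.86004e-07 m
lambda = 486.0 nm

486.0


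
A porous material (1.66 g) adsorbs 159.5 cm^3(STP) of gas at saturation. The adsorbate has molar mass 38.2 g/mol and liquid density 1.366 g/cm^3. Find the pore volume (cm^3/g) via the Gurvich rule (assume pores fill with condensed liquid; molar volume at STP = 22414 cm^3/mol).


Moles adsorbed n = V_ads / 22414 = 159.5 / 22414 = 7.116088e-03 mol
Liquid volume V_liq = n * M / rho_liq = 7.116088e-03 * 38.2 / 1.366 = 0.19900 cm^3
Specific pore volume V_pore = V_liq / m_sample = 0.19900 / 1.66
V_pore = 0.1199 cm^3/g

0.1199


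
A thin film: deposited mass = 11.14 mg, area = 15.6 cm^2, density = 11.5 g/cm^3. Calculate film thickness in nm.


Convert: m = 11.14 mg = 1.1140e-05 kg, A = 15.6 cm^2 = 1.5600e-03 m^2, rho = 11.5 g/cm^3 = 11500 kg/m^3
t = m / (A * rho)
t = 1.1140e-05 / (1.5600e-03 * 11500)
t = 6.2096e-07 m = 621.0 nm

621.0


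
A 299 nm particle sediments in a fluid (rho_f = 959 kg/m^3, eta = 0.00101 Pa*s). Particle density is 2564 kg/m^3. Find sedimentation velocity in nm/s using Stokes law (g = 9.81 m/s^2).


Radius R = 299/2 nm = 1.495e-07 m
Density difference = 2564 - 959 = 1605 kg/m^3
v = 2 * R^2 * (rho_p - rho_f) * g / (9 * eta)
v = 2 * (1.495e-07)^2 * 1605 * 9.81 / (9 * 0.00101)
v = 7.7427e-08 m/s = 77.427 nm/s

77.427


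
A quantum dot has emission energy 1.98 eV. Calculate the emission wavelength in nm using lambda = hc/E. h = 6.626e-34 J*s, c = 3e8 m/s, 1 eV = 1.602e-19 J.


Convert energy: E = 1.98 eV = 1.98 * 1.602e-19 = 3.17196e-19 J
lambda = h*c / E = 6.626e-34 * 3e8 / 3.17196e-19
lambda = 6.26679e-07 m = 626.7 nm

626.7


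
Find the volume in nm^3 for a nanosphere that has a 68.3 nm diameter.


Radius r = 68.3/2 = 34.15 nm
Volume V = (4/3) * pi * r^3
V = (4/3) * pi * (34.15)^3
V = 166824.85 nm^3

166824.85


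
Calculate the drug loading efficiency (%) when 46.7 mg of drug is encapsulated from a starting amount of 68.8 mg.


Drug loading efficiency = (drug loaded / drug initial) * 100
DLE = 46.7 / 68.8 * 100
DLE = 0.6788 * 100
DLE = 67.88%

67.88


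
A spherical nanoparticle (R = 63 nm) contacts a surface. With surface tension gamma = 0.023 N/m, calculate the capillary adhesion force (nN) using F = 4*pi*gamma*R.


Convert radius: R = 63 nm = 6.3e-08 m
F = 4 * pi * gamma * R
F = 4 * pi * 0.023 * 6.3e-08
F = 1.82087e-08 N = 18.2087 nN

18.2087


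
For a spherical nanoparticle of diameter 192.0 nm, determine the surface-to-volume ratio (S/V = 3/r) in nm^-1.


Radius r = 192.0/2 = 96 nm
S/V = 3 / r = 3 / 96
S/V = 0.0312 nm^-1

0.0312


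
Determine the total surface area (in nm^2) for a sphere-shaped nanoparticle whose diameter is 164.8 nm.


Radius r = 164.8/2 = 82.4 nm
Surface area SA = 4 * pi * r^2
SA = 4 * pi * (82.4)^2
SA = 85322.64 nm^2

85322.64


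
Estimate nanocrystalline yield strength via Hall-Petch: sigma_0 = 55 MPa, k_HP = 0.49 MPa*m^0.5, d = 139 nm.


d = 139 nm = 1.39e-07 m
sqrt(d) = 0.000372827
Hall-Petch contribution = k / sqrt(d) = 0.49 / 0.000372827 = 1314.3 MPa
sigma = sigma_0 + k/sqrt(d) = 55 + 1314.3 = 1369.3 MPa

1369.3


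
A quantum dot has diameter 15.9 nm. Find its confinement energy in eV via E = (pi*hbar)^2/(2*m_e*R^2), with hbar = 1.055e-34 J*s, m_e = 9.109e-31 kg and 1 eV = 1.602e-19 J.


Radius R = 15.9/2 = 7.95 nm = 7.95e-09 m
E = (pi * 1.055e-34)^2 / (2 * 9.109e-31 * (7.95e-09)^2)
E(J) = 9.54047e-22
E = E(J) / 1.602e-19 = 0.006 eV

0.006


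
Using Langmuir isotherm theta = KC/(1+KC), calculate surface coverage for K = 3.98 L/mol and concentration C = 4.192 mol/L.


Langmuir isotherm: theta = K*C / (1 + K*C)
K*C = 3.98 * 4.192 = 16.68416
theta = 16.68416 / (1 + 16.68416) = 16.68416 / 17.68416
theta = 0.9435

0.9435


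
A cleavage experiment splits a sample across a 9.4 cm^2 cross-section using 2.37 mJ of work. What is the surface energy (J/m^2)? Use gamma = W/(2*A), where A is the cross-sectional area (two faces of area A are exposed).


Convert: A = 9.4 cm^2 = 0.00094 m^2, W = 2.37 mJ = 0.00237 J
Cleaving exposes two faces of area A, so total new surface = 2*A and gamma = W / (2*A)
gamma = 0.00237 / (2 * 0.00094)
gamma = 1.261 J/m^2

1.261


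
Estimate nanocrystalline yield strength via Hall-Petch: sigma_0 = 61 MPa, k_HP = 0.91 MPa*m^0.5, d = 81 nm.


d = 81 nm = 8.1e-08 m
sqrt(d) = 0.000284605
Hall-Petch contribution = k / sqrt(d) = 0.91 / 0.000284605 = 3197.4 MPa
sigma = sigma_0 + k/sqrt(d) = 61 + 3197.4 = 3258.4 MPa

3258.4


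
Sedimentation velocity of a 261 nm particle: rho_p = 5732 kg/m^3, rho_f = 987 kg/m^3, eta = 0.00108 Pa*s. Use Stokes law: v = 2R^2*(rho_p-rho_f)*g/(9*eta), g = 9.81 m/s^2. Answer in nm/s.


Radius R = 261/2 nm = 1.305e-07 m
Density difference = 5732 - 987 = 4745 kg/m^3
v = 2 * R^2 * (rho_p - rho_f) * g / (9 * eta)
v = 2 * (1.305e-07)^2 * 4745 * 9.81 / (9 * 0.00108)
v = 1.63114e-07 m/s = 163.1135 nm/s

163.1135


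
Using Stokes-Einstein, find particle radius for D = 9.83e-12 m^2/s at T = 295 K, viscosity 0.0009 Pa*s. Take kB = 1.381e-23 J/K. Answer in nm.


Stokes-Einstein: R = kB*T / (6*pi*eta*D)
R = 1.381e-23 * 295 / (6 * pi * 0.0009 * 9.83e-12)
R = 2.44297e-08 m = 24.43 nm

24.43


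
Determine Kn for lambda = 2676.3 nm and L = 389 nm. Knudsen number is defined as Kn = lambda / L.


Knudsen number Kn = lambda / L
Kn = 2676.3 / 389
Kn = 6.8799

6.8799


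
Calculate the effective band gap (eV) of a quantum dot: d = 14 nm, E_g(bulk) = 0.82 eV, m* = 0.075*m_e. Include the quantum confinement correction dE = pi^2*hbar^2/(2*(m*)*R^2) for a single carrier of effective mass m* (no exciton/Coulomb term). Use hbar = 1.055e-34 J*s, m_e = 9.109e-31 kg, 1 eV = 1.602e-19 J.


Radius R = 14/2 nm = 7e-09 m
Confinement energy dE = pi^2 * hbar^2 / (2 * m_eff * m_e * R^2)
dE = pi^2 * (1.055e-34)^2 / (2 * 0.075 * 9.109e-31 * (7e-09)^2) J, divided by 1.602e-19 J/eV
dE = 0.1024 eV
Total band gap = E_g(bulk) + dE = 0.82 + 0.1024 = 0.9224 eV

0.9224


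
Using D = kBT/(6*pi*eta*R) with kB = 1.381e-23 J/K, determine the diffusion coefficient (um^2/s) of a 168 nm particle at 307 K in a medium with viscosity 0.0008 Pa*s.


Radius R = 168/2 = 84 nm = 8.4e-08 m
D = kB*T / (6*pi*eta*R)
D = 1.381e-23 * 307 / (6 * pi * 0.0008 * 8.4e-08)
D = 3.34705e-12 m^2/s = 3.347 um^2/s

3.347


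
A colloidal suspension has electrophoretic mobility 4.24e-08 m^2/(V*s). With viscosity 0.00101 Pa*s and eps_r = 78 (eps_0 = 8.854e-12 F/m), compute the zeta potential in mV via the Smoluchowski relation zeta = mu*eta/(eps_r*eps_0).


Smoluchowski equation: zeta = mu * eta / (eps_r * eps_0)
zeta = 4.24e-08 * 0.00101 / (78 * 8.854e-12)
zeta = 0.062009 V = 62.01 mV

62.01


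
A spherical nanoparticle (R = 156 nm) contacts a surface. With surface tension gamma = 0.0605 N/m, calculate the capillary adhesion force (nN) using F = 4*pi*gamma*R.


Convert radius: R = 156 nm = 1.56e-07 m
F = 4 * pi * gamma * R
F = 4 * pi * 0.0605 * 1.56e-07
F = 1.18601e-07 N = 118.6014 nN

118.6014


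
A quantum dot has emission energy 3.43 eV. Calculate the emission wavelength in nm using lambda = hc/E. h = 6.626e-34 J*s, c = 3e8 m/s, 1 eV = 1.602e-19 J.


Convert energy: E = 3.43 eV = 3.43 * 1.602e-19 = 5.49486e-19 J
lambda = h*c / E = 6.626e-34 * 3e8 / 5.49486e-19
lambda = 3.61756e-07 m = 361.8 nm

361.8


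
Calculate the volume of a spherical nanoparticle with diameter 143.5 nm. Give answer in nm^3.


Radius r = 143.5/2 = 71.75 nm
Volume V = (4/3) * pi * r^3
V = (4/3) * pi * (71.75)^3
V = 1547228.03 nm^3

1547228.03


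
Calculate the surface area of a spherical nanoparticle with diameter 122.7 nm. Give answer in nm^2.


Radius r = 122.7/2 = 61.35 nm
Surface area SA = 4 * pi * r^2
SA = 4 * pi * (61.35)^2
SA = 47297.59 nm^2

47297.59


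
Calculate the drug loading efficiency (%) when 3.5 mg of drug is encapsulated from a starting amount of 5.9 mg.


Drug loading efficiency = (drug loaded / drug initial) * 100
DLE = 3.5 / 5.9 * 100
DLE = 0.5932 * 100
DLE = 59.32%

59.32


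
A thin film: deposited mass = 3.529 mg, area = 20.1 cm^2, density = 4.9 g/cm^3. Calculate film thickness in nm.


Convert: m = 3.529 mg = 3.5290e-06 kg, A = 20.1 cm^2 = 2.0100e-03 m^2, rho = 4.9 g/cm^3 = 4900 kg/m^3
t = m / (A * rho)
t = 3.5290e-06 / (2.0100e-03 * 4900)
t = 3.5831e-07 m = 358.3 nm

358.3


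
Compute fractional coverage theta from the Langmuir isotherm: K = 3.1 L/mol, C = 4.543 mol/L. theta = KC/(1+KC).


Langmuir isotherm: theta = K*C / (1 + K*C)
K*C = 3.1 * 4.543 = 14.0833
theta = 14.0833 / (1 + 14.0833) = 14.0833 / 15.0833
theta = 0.9337

0.9337


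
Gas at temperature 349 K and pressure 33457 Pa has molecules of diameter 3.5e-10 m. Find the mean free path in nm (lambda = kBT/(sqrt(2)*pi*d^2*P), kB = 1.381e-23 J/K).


Mean free path: lambda = kB*T / (sqrt(2) * pi * d^2 * P)
lambda = 1.381e-23 * 349 / (sqrt(2) * pi * (3.5e-10)^2 * 33457)
lambda = 2.64686e-07 m
lambda = 264.69 nm

264.69


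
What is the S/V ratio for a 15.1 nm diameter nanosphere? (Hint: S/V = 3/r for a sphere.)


Radius r = 15.1/2 = 7.55 nm
S/V = 3 / r = 3 / 7.55
S/V = 0.3974 nm^-1

0.3974


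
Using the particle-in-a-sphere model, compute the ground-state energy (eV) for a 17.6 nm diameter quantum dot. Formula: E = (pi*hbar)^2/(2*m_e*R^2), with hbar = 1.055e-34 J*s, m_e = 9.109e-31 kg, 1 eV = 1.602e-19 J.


Radius R = 17.6/2 = 8.8 nm = 8.8e-09 m
E = (pi * 1.055e-34)^2 / (2 * 9.109e-31 * (8.8e-09)^2)
E(J) = 7.78643e-22
E = E(J) / 1.602e-19 = 0.0049 eV

0.0049


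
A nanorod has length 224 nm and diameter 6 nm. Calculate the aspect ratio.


Aspect ratio AR = length / diameter
AR = 224 / 6
AR = 37.33

37.33


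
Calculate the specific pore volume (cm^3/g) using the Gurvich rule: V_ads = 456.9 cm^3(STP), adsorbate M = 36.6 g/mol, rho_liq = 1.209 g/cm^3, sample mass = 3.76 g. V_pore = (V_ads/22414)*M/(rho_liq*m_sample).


Moles adsorbed n = V_ads / 22414 = 456.9 / 22414 = 2.038458e-02 mol
Liquid volume V_liq = n * M / rho_liq = 2.038458e-02 * 36.6 / 1.209 = 0.61710 cm^3
Specific pore volume V_pore = V_liq / m_sample = 0.61710 / 3.76
V_pore = 0.1641 cm^3/g

0.1641


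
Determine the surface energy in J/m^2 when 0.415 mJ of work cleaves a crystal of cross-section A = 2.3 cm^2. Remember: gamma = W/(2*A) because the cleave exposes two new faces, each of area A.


Convert: A = 2.3 cm^2 = 0.00023 m^2, W = 0.415 mJ = 0.000415 J
Cleaving exposes two faces of area A, so total new surface = 2*A and gamma = W / (2*A)
gamma = 0.000415 / (2 * 0.00023)
gamma = 0.902 J/m^2

0.902


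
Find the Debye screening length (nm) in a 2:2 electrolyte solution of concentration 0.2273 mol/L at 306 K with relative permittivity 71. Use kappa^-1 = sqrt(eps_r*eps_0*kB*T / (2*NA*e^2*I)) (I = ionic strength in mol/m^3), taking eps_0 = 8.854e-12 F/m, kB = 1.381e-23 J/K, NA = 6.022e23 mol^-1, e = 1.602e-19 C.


Ionic strength I = 0.2273 * 2^2 * 1000 = 909.2 mol/m^3
kappa^-1 = sqrt(71 * 8.854e-12 * 1.381e-23 * 306 / (2 * 6.022e23 * (1.602e-19)^2 * 909.2))
kappa^-1 = 0.307 nm

0.307


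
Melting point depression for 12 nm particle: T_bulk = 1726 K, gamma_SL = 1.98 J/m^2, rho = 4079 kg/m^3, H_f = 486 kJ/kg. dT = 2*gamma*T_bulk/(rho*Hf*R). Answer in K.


Radius R = 12/2 = 6 nm = 6e-09 m
Convert H_f = 486 kJ/kg = 486000 J/kg
dT = 2 * gamma_SL * T_bulk / (rho * H_f * R)
dT = 2 * 1.98 * 1726 / (4079 * 486000 * 6e-09)
dT = 574.6 K

574.6


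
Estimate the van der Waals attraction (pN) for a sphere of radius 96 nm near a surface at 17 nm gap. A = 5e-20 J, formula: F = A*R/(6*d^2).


Convert to SI: R = 96 nm = 9.6e-08 m, d = 17 nm = 1.7e-08 m
F = A * R / (6 * d^2)
F = 5e-20 * 9.6e-08 / (6 * (1.7e-08)^2)
F = 2.76817e-12 N = 2.768 pN

2.768


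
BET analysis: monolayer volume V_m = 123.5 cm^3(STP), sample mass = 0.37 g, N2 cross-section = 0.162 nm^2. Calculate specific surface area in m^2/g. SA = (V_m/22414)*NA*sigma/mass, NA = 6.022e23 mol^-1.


Number of moles in monolayer = V_m / 22414 = 123.5 / 22414 = 0.00550995
Number of molecules = moles * NA = 0.00550995 * 6.022e23
SA = molecules * sigma / mass
SA = (123.5 / 22414) * 6.022e23 * 0.162e-18 / 0.37
SA = 1452.8 m^2/g

1452.8


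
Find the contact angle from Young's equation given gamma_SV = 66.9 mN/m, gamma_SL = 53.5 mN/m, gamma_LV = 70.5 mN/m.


cos(theta) = (gamma_SV - gamma_SL) / gamma_LV
cos(theta) = (66.9 - 53.5) / 70.5
cos(theta) = 0.190071
theta = arccos(0.190071) = 79.04 degrees

79.04


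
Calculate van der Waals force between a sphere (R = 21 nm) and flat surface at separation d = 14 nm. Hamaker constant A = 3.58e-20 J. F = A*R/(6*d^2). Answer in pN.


Convert to SI: R = 21 nm = 2.1e-08 m, d = 14 nm = 1.4e-08 m
F = A * R / (6 * d^2)
F = 3.58e-20 * 2.1e-08 / (6 * (1.4e-08)^2)
F = 6.39286e-13 N = 0.639 pN

0.639


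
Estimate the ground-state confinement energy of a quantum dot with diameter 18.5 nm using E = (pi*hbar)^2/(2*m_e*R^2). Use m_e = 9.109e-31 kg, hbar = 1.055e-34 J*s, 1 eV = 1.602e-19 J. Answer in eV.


Radius R = 18.5/2 = 9.25 nm = 9.25e-09 m
E = (pi * 1.055e-34)^2 / (2 * 9.109e-31 * (9.25e-09)^2)
E(J) = 7.04726e-22
E = E(J) / 1.602e-19 = 0.0044 eV

0.0044


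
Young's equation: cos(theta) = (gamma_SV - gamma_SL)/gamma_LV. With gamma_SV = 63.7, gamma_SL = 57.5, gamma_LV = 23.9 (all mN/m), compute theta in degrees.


cos(theta) = (gamma_SV - gamma_SL) / gamma_LV
cos(theta) = (63.7 - 57.5) / 23.9
cos(theta) = 0.259414
theta = arccos(0.259414) = 74.96 degrees

74.96


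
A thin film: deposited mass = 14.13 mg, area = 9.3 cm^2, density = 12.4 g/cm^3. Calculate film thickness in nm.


Convert: m = 14.13 mg = 1.4130e-05 kg, A = 9.3 cm^2 = 9.3000e-04 m^2, rho = 12.4 g/cm^3 = 12400 kg/m^3
t = m / (A * rho)
t = 1.4130e-05 / (9.3000e-04 * 12400)
t = 1.2253e-06 m = 1225.3 nm

1225.3


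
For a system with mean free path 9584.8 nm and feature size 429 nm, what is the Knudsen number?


Knudsen number Kn = lambda / L
Kn = 9584.8 / 429
Kn = 22.3422

22.3422


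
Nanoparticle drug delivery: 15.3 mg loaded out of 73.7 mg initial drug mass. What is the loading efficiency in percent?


Drug loading efficiency = (drug loaded / drug initial) * 100
DLE = 15.3 / 73.7 * 100
DLE = 0.2076 * 100
DLE = 20.76%

20.76


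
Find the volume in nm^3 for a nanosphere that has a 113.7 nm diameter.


Radius r = 113.7/2 = 56.85 nm
Volume V = (4/3) * pi * r^3
V = (4/3) * pi * (56.85)^3
V = 769626.51 nm^3

769626.51


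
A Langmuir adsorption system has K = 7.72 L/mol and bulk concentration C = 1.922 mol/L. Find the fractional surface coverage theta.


Langmuir isotherm: theta = K*C / (1 + K*C)
K*C = 7.72 * 1.922 = 14.83784
theta = 14.83784 / (1 + 14.83784) = 14.83784 / 15.83784
theta = 0.9369

0.9369


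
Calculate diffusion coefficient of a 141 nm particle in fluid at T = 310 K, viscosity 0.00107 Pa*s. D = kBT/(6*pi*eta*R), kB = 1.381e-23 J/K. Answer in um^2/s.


Radius R = 141/2 = 70.5 nm = 7.05e-08 m
D = kB*T / (6*pi*eta*R)
D = 1.381e-23 * 310 / (6 * pi * 0.00107 * 7.05e-08)
D = 3.0108e-12 m^2/s = 3.011 um^2/s

3.011


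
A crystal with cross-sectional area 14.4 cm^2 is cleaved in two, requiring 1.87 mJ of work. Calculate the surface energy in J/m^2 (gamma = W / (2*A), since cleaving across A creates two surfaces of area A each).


Convert: A = 14.4 cm^2 = 0.00144 m^2, W = 1.87 mJ = 0.00187 J
Cleaving exposes two faces of area A, so total new surface = 2*A and gamma = W / (2*A)
gamma = 0.00187 / (2 * 0.00144)
gamma = 0.649 J/m^2

0.649


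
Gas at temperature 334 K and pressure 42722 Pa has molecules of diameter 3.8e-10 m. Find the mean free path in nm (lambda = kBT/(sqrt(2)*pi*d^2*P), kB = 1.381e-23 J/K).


Mean free path: lambda = kB*T / (sqrt(2) * pi * d^2 * P)
lambda = 1.381e-23 * 334 / (sqrt(2) * pi * (3.8e-10)^2 * 42722)
lambda = 1.68289e-07 m
lambda = 168.29 nm

168.29


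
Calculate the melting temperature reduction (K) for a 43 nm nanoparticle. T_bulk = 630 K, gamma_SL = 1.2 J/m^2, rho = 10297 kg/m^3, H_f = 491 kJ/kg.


Radius R = 43/2 = 21.5 nm = 2.15e-08 m
Convert H_f = 491 kJ/kg = 491000 J/kg
dT = 2 * gamma_SL * T_bulk / (rho * H_f * R)
dT = 2 * 1.2 * 630 / (10297 * 491000 * 2.15e-08)
dT = 13.9 K

13.9


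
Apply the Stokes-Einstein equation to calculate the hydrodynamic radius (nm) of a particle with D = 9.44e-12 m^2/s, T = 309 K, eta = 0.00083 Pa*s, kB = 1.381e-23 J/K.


Stokes-Einstein: R = kB*T / (6*pi*eta*D)
R = 1.381e-23 * 309 / (6 * pi * 0.00083 * 9.44e-12)
R = 2.88936e-08 m = 28.89 nm

28.89


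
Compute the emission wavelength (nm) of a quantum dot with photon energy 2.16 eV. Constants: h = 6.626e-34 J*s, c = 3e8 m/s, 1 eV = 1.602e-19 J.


Convert energy: E = 2.16 eV = 2.16 * 1.602e-19 = 3.46032e-19 J
lambda = h*c / E = 6.626e-34 * 3e8 / 3.46032e-19
lambda = 5.74456e-07 m = 574.5 nm

574.5


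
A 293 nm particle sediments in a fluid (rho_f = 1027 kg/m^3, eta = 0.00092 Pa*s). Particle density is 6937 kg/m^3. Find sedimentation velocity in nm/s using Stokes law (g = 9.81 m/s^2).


Radius R = 293/2 nm = 1.465e-07 m
Density difference = 6937 - 1027 = 5910 kg/m^3
v = 2 * R^2 * (rho_p - rho_f) * g / (9 * eta)
v = 2 * (1.465e-07)^2 * 5910 * 9.81 / (9 * 0.00092)
v = 3.0056e-07 m/s = 300.5601 nm/s

300.5601


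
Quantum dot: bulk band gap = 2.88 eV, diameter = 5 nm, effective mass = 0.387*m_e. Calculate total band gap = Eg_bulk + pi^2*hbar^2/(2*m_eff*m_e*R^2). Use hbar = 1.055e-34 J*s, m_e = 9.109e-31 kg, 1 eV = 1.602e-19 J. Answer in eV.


Radius R = 5/2 nm = 2.5e-09 m
Confinement energy dE = pi^2 * hbar^2 / (2 * m_eff * m_e * R^2)
dE = pi^2 * (1.055e-34)^2 / (2 * 0.387 * 9.109e-31 * (2.5e-09)^2) J, divided by 1.602e-19 J/eV
dE = 0.1556 eV
Total band gap = E_g(bulk) + dE = 2.88 + 0.1556 = 3.0356 eV

3.0356


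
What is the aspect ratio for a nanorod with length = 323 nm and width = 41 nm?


Aspect ratio AR = length / diameter
AR = 323 / 41
AR = 7.88

7.88


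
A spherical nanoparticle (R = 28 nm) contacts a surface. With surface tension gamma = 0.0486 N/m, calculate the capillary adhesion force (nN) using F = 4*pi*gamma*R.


Convert radius: R = 28 nm = 2.8e-08 m
F = 4 * pi * gamma * R
F = 4 * pi * 0.0486 * 2.8e-08
F = 1.71003e-08 N = 17.1003 nN

17.1003


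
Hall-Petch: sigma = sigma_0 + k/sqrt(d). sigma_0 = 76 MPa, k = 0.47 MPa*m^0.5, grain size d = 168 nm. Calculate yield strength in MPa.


d = 168 nm = 1.68e-07 m
sqrt(d) = 0.000409878
Hall-Petch contribution = k / sqrt(d) = 0.47 / 0.000409878 = 1146.7 MPa
sigma = sigma_0 + k/sqrt(d) = 76 + 1146.7 = 1222.7 MPa

1222.7


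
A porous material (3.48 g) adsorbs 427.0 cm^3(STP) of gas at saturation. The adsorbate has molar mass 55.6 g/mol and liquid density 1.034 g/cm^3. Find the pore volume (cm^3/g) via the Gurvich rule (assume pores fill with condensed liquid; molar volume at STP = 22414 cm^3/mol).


Moles adsorbed n = V_ads / 22414 = 427.0 / 22414 = 1.905059e-02 mol
Liquid volume V_liq = n * M / rho_liq = 1.905059e-02 * 55.6 / 1.034 = 1.02438 cm^3
Specific pore volume V_pore = V_liq / m_sample = 1.02438 / 3.48
V_pore = 0.2944 cm^3/g

0.2944


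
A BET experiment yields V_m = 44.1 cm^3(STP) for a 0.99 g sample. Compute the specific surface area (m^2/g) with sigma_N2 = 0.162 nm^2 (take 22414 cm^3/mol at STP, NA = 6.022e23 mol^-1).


Number of moles in monolayer = V_m / 22414 = 44.1 / 22414 = 0.00196752
Number of molecules = moles * NA = 0.00196752 * 6.022e23
SA = molecules * sigma / mass
SA = (44.1 / 22414) * 6.022e23 * 0.162e-18 / 0.99
SA = 193.9 m^2/g

193.9


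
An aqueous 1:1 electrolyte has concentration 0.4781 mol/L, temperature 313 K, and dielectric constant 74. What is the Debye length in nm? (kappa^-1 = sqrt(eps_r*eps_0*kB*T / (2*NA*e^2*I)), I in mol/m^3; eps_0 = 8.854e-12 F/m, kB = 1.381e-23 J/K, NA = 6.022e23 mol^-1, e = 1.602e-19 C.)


Ionic strength I = 0.4781 * 1^2 * 1000 = 478.1 mol/m^3
kappa^-1 = sqrt(74 * 8.854e-12 * 1.381e-23 * 313 / (2 * 6.022e23 * (1.602e-19)^2 * 478.1))
kappa^-1 = 0.438 nm

0.438


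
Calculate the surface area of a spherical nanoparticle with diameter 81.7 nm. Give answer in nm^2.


Radius r = 81.7/2 = 40.85 nm
Surface area SA = 4 * pi * r^2
SA = 4 * pi * (40.85)^2
SA = 20969.79 nm^2

20969.79


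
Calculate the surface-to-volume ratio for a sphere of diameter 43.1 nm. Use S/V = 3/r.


Radius r = 43.1/2 = 21.55 nm
S/V = 3 / r = 3 / 21.55
S/V = 0.1392 nm^-1

0.1392


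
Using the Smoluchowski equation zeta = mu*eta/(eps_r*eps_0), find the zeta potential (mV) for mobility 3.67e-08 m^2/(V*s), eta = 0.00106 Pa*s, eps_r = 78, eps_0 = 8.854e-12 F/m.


Smoluchowski equation: zeta = mu * eta / (eps_r * eps_0)
zeta = 3.67e-08 * 0.00106 / (78 * 8.854e-12)
zeta = 0.05633 V = 56.33 mV

56.33


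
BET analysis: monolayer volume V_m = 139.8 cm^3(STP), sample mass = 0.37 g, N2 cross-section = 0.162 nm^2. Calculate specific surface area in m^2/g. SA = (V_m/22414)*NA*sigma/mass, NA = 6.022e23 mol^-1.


Number of moles in monolayer = V_m / 22414 = 139.8 / 22414 = 0.00623717
Number of molecules = moles * NA = 0.00623717 * 6.022e23
SA = molecules * sigma / mass
SA = (139.8 / 22414) * 6.022e23 * 0.162e-18 / 0.37
SA = 1644.5 m^2/g

1644.5


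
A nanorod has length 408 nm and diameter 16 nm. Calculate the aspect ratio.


Aspect ratio AR = length / diameter
AR = 408 / 16
AR = 25.5

25.5


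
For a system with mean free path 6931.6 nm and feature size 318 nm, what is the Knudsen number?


Knudsen number Kn = lambda / L
Kn = 6931.6 / 318
Kn = 21.7975

21.7975


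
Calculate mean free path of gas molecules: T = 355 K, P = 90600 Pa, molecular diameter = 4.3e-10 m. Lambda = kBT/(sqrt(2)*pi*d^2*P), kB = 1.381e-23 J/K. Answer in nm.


Mean free path: lambda = kB*T / (sqrt(2) * pi * d^2 * P)
lambda = 1.381e-23 * 355 / (sqrt(2) * pi * (4.3e-10)^2 * 90600)
lambda = 6.58707e-08 m
lambda = 65.87 nm

65.87


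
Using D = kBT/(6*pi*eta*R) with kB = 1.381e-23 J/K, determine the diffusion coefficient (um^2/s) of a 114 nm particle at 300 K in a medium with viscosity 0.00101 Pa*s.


Radius R = 114/2 = 57 nm = 5.7e-08 m
D = kB*T / (6*pi*eta*R)
D = 1.381e-23 * 300 / (6 * pi * 0.00101 * 5.7e-08)
D = 3.81784e-12 m^2/s = 3.818 um^2/s

3.818


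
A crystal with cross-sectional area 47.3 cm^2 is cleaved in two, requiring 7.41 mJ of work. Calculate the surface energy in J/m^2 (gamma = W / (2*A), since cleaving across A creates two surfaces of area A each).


Convert: A = 47.3 cm^2 = 0.00473 m^2, W = 7.41 mJ = 0.00741 J
Cleaving exposes two faces of area A, so total new surface = 2*A and gamma = W / (2*A)
gamma = 0.00741 / (2 * 0.00473)
gamma = 0.783 J/m^2

0.783


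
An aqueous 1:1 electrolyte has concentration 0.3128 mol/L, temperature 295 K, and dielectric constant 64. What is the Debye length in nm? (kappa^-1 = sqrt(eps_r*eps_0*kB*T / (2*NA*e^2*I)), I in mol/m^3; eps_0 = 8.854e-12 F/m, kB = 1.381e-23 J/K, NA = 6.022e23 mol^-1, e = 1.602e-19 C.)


Ionic strength I = 0.3128 * 1^2 * 1000 = 312.8 mol/m^3
kappa^-1 = sqrt(64 * 8.854e-12 * 1.381e-23 * 295 / (2 * 6.022e23 * (1.602e-19)^2 * 312.8))
kappa^-1 = 0.489 nm

0.489


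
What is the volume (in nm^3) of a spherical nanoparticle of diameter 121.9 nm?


Radius r = 121.9/2 = 60.95 nm
Volume V = (4/3) * pi * r^3
V = (4/3) * pi * (60.95)^3
V = 948439.73 nm^3

948439.73


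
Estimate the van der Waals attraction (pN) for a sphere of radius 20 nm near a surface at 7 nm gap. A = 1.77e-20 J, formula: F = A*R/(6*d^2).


Convert to SI: R = 20 nm = 2e-08 m, d = 7 nm = 7e-09 m
F = A * R / (6 * d^2)
F = 1.77e-20 * 2e-08 / (6 * (7e-09)^2)
F = 1.20408e-12 N = 1.204 pN

1.204


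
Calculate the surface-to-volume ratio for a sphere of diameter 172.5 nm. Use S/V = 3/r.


Radius r = 172.5/2 = 86.25 nm
S/V = 3 / r = 3 / 86.25
S/V = 0.0348 nm^-1

0.0348


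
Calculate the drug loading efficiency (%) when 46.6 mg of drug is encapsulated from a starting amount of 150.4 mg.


Drug loading efficiency = (drug loaded / drug initial) * 100
DLE = 46.6 / 150.4 * 100
DLE = 0.3098 * 100
DLE = 30.98%

30.98


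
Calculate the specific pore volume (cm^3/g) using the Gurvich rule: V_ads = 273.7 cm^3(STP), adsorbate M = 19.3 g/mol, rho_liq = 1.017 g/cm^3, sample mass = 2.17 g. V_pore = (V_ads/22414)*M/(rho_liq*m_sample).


Moles adsorbed n = V_ads / 22414 = 273.7 / 22414 = 1.221112e-02 mol
Liquid volume V_liq = n * M / rho_liq = 1.221112e-02 * 19.3 / 1.017 = 0.23174 cm^3
Specific pore volume V_pore = V_liq / m_sample = 0.23174 / 2.17
V_pore = 0.1068 cm^3/g

0.1068


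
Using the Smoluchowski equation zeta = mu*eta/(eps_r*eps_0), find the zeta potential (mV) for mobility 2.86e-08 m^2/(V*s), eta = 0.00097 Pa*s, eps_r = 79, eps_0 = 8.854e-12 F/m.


Smoluchowski equation: zeta = mu * eta / (eps_r * eps_0)
zeta = 2.86e-08 * 0.00097 / (79 * 8.854e-12)
zeta = 0.039662 V = 39.66 mV

39.66


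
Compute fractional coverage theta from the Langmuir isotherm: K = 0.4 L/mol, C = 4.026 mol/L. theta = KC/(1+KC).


Langmuir isotherm: theta = K*C / (1 + K*C)
K*C = 0.4 * 4.026 = 1.6104
theta = 1.6104 / (1 + 1.6104) = 1.6104 / 2.6104
theta = 0.6169

0.6169


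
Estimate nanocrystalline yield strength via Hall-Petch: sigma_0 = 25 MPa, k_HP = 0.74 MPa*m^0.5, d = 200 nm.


d = 200 nm = 2e-07 m
sqrt(d) = 0.0004472136
Hall-Petch contribution = k / sqrt(d) = 0.74 / 0.0004472136 = 1654.7 MPa
sigma = sigma_0 + k/sqrt(d) = 25 + 1654.7 = 1679.7 MPa

1679.7


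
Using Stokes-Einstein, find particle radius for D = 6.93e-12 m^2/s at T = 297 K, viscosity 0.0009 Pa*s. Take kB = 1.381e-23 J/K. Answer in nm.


Stokes-Einstein: R = kB*T / (6*pi*eta*D)
R = 1.381e-23 * 297 / (6 * pi * 0.0009 * 6.93e-12)
R = 3.48878e-08 m = 34.89 nm

34.89


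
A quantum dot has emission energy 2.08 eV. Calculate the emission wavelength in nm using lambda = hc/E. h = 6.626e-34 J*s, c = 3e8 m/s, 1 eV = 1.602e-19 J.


Convert energy: E = 2.08 eV = 2.08 * 1.602e-19 = 3.33216e-19 J
lambda = h*c / E = 6.626e-34 * 3e8 / 3.33216e-19
lambda = 5.9655e-07 m = 596.5 nm

596.5


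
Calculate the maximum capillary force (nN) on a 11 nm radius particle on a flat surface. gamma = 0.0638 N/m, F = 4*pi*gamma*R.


Convert radius: R = 11 nm = 1.1e-08 m
F = 4 * pi * gamma * R
F = 4 * pi * 0.0638 * 1.1e-08
F = 8.81908e-09 N = 8.8191 nN

8.8191


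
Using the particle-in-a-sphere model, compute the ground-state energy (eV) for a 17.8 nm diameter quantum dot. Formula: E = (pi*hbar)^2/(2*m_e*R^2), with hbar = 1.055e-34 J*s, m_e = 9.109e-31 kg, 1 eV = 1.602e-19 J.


Radius R = 17.8/2 = 8.9 nm = 8.9e-09 m
E = (pi * 1.055e-34)^2 / (2 * 9.109e-31 * (8.9e-09)^2)
E(J) = 7.61244e-22
E = E(J) / 1.602e-19 = 0.0048 eV

0.0048


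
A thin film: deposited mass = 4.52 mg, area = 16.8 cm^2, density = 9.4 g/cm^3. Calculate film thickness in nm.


Convert: m = 4.52 mg = 4.5200e-06 kg, A = 16.8 cm^2 = 1.6800e-03 m^2, rho = 9.4 g/cm^3 = 9400 kg/m^3
t = m / (A * rho)
t = 4.5200e-06 / (1.6800e-03 * 9400)
t = 2.8622e-07 m = 286.2 nm

286.2


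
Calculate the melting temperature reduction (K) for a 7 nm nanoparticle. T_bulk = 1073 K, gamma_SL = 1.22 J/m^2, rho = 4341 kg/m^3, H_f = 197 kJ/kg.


Radius R = 7/2 = 3.5 nm = 3.5e-09 m
Convert H_f = 197 kJ/kg = 197000 J/kg
dT = 2 * gamma_SL * T_bulk / (rho * H_f * R)
dT = 2 * 1.22 * 1073 / (4341 * 197000 * 3.5e-09)
dT = 874.7 K

874.7


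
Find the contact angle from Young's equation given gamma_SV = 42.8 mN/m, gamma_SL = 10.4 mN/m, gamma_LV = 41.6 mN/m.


cos(theta) = (gamma_SV - gamma_SL) / gamma_LV
cos(theta) = (42.8 - 10.4) / 41.6
cos(theta) = 0.778846
theta = arccos(0.778846) = 38.84 degrees

38.84


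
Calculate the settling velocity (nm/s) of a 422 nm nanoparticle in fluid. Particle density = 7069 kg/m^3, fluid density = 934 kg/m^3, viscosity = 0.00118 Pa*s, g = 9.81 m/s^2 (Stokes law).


Radius R = 422/2 nm = 2.11e-07 m
Density difference = 7069 - 934 = 6135 kg/m^3
v = 2 * R^2 * (rho_p - rho_f) * g / (9 * eta)
v = 2 * (2.11e-07)^2 * 6135 * 9.81 / (9 * 0.00118)
v = 5.04608e-07 m/s = 504.6078 nm/s

504.6078


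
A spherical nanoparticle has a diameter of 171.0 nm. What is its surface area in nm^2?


Radius r = 171.0/2 = 85.5 nm
Surface area SA = 4 * pi * r^2
SA = 4 * pi * (85.5)^2
SA = 91863.31 nm^2

91863.31


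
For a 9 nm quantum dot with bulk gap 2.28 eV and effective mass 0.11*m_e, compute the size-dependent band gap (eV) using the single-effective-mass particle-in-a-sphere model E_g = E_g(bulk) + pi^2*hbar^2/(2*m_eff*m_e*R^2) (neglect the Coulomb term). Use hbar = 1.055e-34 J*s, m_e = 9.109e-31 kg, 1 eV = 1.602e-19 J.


Radius R = 9/2 nm = 4.5e-09 m
Confinement energy dE = pi^2 * hbar^2 / (2 * m_eff * m_e * R^2)
dE = pi^2 * (1.055e-34)^2 / (2 * 0.11 * 9.109e-31 * (4.5e-09)^2) J, divided by 1.602e-19 J/eV
dE = 0.169 eV
Total band gap = E_g(bulk) + dE = 2.28 + 0.169 = 2.449 eV

2.449


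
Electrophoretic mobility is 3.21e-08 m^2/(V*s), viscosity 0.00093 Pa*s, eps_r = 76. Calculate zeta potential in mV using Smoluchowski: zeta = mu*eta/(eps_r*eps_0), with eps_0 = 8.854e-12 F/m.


Smoluchowski equation: zeta = mu * eta / (eps_r * eps_0)
zeta = 3.21e-08 * 0.00093 / (76 * 8.854e-12)
zeta = 0.044364 V = 44.36 mV

44.36


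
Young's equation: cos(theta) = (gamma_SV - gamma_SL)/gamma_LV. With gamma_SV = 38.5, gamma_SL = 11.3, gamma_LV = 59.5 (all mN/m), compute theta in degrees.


cos(theta) = (gamma_SV - gamma_SL) / gamma_LV
cos(theta) = (38.5 - 11.3) / 59.5
cos(theta) = 0.457143
theta = arccos(0.457143) = 62.8 degrees

62.8


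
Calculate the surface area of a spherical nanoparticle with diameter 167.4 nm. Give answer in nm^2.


Radius r = 167.4/2 = 83.7 nm
Surface area SA = 4 * pi * r^2
SA = 4 * pi * (83.7)^2
SA = 88036.1 nm^2

88036.1


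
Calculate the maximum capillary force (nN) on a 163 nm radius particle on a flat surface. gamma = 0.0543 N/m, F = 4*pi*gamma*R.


Convert radius: R = 163 nm = 1.63e-07 m
F = 4 * pi * gamma * R
F = 4 * pi * 0.0543 * 1.63e-07
F = 1.11224e-07 N = 111.2237 nN

111.2237


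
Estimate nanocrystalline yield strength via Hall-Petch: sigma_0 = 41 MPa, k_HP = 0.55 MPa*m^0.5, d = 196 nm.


d = 196 nm = 1.96e-07 m
sqrt(d) = 0.0004427189
Hall-Petch contribution = k / sqrt(d) = 0.55 / 0.0004427189 = 1242.3 MPa
sigma = sigma_0 + k/sqrt(d) = 41 + 1242.3 = 1283.3 MPa

1283.3


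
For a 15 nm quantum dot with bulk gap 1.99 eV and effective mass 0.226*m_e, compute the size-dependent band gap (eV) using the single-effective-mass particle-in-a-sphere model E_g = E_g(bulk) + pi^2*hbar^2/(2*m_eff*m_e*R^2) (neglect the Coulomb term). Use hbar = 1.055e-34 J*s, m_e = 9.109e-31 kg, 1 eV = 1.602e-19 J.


Radius R = 15/2 nm = 7.5e-09 m
Confinement energy dE = pi^2 * hbar^2 / (2 * m_eff * m_e * R^2)
dE = pi^2 * (1.055e-34)^2 / (2 * 0.226 * 9.109e-31 * (7.5e-09)^2) J, divided by 1.602e-19 J/eV
dE = 0.0296 eV
Total band gap = E_g(bulk) + dE = 1.99 + 0.0296 = 2.0196 eV

2.0196


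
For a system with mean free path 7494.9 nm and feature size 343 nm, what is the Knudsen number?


Knudsen number Kn = lambda / L
Kn = 7494.9 / 343
Kn = 21.851

21.851


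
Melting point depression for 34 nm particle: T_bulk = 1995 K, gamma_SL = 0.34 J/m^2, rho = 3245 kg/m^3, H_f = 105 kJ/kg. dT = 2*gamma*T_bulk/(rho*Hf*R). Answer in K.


Radius R = 34/2 = 17 nm = 1.7e-08 m
Convert H_f = 105 kJ/kg = 105000 J/kg
dT = 2 * gamma_SL * T_bulk / (rho * H_f * R)
dT = 2 * 0.34 * 1995 / (3245 * 105000 * 1.7e-08)
dT = 234.2 K

234.2


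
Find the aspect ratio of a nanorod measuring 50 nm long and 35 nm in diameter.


Aspect ratio AR = length / diameter
AR = 50 / 35
AR = 1.43

1.43


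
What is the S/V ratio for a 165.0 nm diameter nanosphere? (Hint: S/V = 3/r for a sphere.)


Radius r = 165.0/2 = 82.5 nm
S/V = 3 / r = 3 / 82.5
S/V = 0.0364 nm^-1

0.0364


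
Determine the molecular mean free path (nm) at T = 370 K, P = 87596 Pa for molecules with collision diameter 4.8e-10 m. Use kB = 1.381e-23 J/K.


Mean free path: lambda = kB*T / (sqrt(2) * pi * d^2 * P)
lambda = 1.381e-23 * 370 / (sqrt(2) * pi * (4.8e-10)^2 * 87596)
lambda = 5.69854e-08 m
lambda = 56.99 nm

56.99


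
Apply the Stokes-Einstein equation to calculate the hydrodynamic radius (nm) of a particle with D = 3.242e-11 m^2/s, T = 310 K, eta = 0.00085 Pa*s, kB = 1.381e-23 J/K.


Stokes-Einstein: R = kB*T / (6*pi*eta*D)
R = 1.381e-23 * 310 / (6 * pi * 0.00085 * 3.242e-11)
R = 8.2418e-09 m = 8.24 nm

8.24


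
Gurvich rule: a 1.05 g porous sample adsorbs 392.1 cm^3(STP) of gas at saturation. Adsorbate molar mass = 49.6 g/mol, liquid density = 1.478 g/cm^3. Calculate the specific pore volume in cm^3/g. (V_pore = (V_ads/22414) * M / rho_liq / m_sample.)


Moles adsorbed n = V_ads / 22414 = 392.1 / 22414 = 1.749353e-02 mol
Liquid volume V_liq = n * M / rho_liq = 1.749353e-02 * 49.6 / 1.478 = 0.58706 cm^3
Specific pore volume V_pore = V_liq / m_sample = 0.58706 / 1.05
V_pore = 0.5591 cm^3/g

0.5591


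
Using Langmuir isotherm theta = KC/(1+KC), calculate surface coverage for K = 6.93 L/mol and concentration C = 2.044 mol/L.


Langmuir isotherm: theta = K*C / (1 + K*C)
K*C = 6.93 * 2.044 = 14.16492
theta = 14.16492 / (1 + 14.16492) = 14.16492 / 15.16492
theta = 0.9341

0.9341


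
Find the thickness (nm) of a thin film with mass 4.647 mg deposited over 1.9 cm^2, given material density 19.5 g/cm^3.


Convert: m = 4.647 mg = 4.6470e-06 kg, A = 1.9 cm^2 = 1.9000e-04 m^2, rho = 19.5 g/cm^3 = 19500 kg/m^3
t = m / (A * rho)
t = 4.6470e-06 / (1.9000e-04 * 19500)
t = 1.2543e-06 m = 1254.3 nm

1254.3


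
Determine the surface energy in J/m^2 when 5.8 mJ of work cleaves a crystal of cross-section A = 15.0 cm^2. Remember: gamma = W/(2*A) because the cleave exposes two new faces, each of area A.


Convert: A = 15.0 cm^2 = 0.0015 m^2, W = 5.8 mJ = 0.0058 J
Cleaving exposes two faces of area A, so total new surface = 2*A and gamma = W / (2*A)
gamma = 0.0058 / (2 * 0.0015)
gamma = 1.933 J/m^2

1.933


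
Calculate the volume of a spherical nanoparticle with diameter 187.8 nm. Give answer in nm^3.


Radius r = 187.8/2 = 93.9 nm
Volume V = (4/3) * pi * r^3
V = (4/3) * pi * (93.9)^3
V = 3468050.29 nm^3

3468050.29


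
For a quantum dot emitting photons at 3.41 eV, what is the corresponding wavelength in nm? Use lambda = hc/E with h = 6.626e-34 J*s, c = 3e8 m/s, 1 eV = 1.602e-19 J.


Convert energy: E = 3.41 eV = 3.41 * 1.602e-19 = 5.46282e-19 J
lambda = h*c / E = 6.626e-34 * 3e8 / 5.46282e-19
lambda = 3.63878e-07 m = 363.9 nm

363.9


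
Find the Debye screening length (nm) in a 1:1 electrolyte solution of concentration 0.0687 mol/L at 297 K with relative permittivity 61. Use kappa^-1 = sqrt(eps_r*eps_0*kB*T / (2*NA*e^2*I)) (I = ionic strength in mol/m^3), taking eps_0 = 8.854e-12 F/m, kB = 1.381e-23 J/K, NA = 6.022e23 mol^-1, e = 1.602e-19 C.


Ionic strength I = 0.0687 * 1^2 * 1000 = 68.7 mol/m^3
kappa^-1 = sqrt(61 * 8.854e-12 * 1.381e-23 * 297 / (2 * 6.022e23 * (1.602e-19)^2 * 68.7))
kappa^-1 = 1.021 nm

1.021


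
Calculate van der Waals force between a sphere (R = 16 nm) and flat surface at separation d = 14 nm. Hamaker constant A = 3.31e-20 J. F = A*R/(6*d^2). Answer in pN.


Convert to SI: R = 16 nm = 1.6e-08 m, d = 14 nm = 1.4e-08 m
F = A * R / (6 * d^2)
F = 3.31e-20 * 1.6e-08 / (6 * (1.4e-08)^2)
F = 4.5034e-13 N = 0.45 pN

0.45


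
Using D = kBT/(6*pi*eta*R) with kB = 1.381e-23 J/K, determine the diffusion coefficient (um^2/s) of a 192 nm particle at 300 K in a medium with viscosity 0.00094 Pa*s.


Radius R = 192/2 = 96 nm = 9.6e-08 m
D = kB*T / (6*pi*eta*R)
D = 1.381e-23 * 300 / (6 * pi * 0.00094 * 9.6e-08)
D = 2.43565e-12 m^2/s = 2.436 um^2/s

2.436


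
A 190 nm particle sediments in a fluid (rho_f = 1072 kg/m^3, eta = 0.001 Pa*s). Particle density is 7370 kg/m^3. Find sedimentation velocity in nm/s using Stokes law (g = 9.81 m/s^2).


Radius R = 190/2 nm = 9.5e-08 m
Density difference = 7370 - 1072 = 6298 kg/m^3
v = 2 * R^2 * (rho_p - rho_f) * g / (9 * eta)
v = 2 * (9.5e-08)^2 * 6298 * 9.81 / (9 * 0.001)
v = 1.2391e-07 m/s = 123.91 nm/s

123.91


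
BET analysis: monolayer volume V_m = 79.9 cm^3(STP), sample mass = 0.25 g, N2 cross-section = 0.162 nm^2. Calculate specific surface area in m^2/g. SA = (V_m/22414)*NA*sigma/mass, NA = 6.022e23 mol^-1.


Number of moles in monolayer = V_m / 22414 = 79.9 / 22414 = 0.00356474
Number of molecules = moles * NA = 0.00356474 * 6.022e23
SA = molecules * sigma / mass
SA = (79.9 / 22414) * 6.022e23 * 0.162e-18 / 0.25
SA = 1391.1 m^2/g

1391.1


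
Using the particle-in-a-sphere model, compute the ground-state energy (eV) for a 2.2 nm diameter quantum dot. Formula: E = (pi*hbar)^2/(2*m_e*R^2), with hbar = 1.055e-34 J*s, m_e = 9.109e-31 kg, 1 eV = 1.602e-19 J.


Radius R = 2.2/2 = 1.1 nm = 1.1e-09 m
E = (pi * 1.055e-34)^2 / (2 * 9.109e-31 * (1.1e-09)^2)
E(J) = 4.98332e-20
E = E(J) / 1.602e-19 = 0.3111 eV

0.3111


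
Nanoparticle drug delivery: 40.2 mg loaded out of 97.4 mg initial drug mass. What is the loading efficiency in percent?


Drug loading efficiency = (drug loaded / drug initial) * 100
DLE = 40.2 / 97.4 * 100
DLE = 0.4127 * 100
DLE = 41.27%

41.27
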